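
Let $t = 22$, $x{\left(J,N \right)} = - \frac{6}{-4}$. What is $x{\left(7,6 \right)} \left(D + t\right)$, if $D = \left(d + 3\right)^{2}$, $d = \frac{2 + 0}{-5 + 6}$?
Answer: $\frac{141}{2} \approx 70.5$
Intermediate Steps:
$x{\left(J,N \right)} = \frac{3}{2}$ ($x{\left(J,N \right)} = \left(-6\right) \left(- \frac{1}{4}\right) = \frac{3}{2}$)
$d = 2$ ($d = \frac{2}{1} = 2 \cdot 1 = 2$)
$D = 25$ ($D = \left(2 + 3\right)^{2} = 5^{2} = 25$)
$x{\left(7,6 \right)} \left(D + t\right) = \frac{3 \left(25 + 22\right)}{2} = \frac{3}{2} \cdot 47 = \frac{141}{2}$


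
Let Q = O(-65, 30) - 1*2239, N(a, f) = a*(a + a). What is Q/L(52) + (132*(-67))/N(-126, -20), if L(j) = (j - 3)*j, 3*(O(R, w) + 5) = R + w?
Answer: -80065/68796 ≈ -1.1638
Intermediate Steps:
N(a, f) = 2*a² (N(a, f) = a*(2*a) = 2*a²)
O(R, w) = -5 + R/3 + w/3 (O(R, w) = -5 + (R + w)/3 = -5 + (R/3 + w/3) = -5 + R/3 + w/3)
L(j) = j*(-3 + j) (L(j) = (-3 + j)*j = j*(-3 + j))
Q = -6767/3 (Q = (-5 + (⅓)*(-65) + (⅓)*30) - 1*2239 = (-5 - 65/3 + 10) - 2239 = -50/3 - 2239 = -6767/3 ≈ -2255.7)
Q/L(52) + (132*(-67))/N(-126, -20) = -6767*1/(52*(-3 + 52))/3 + (132*(-67))/((2*(-126)²)) = -6767/(3*(52*49)) - 8844/(2*15876) = -6767/3/2548 - 8844/31752 = -6767/3*1/2548 - 8844*1/31752 = -6767/7644 - 737/2646 = -80065/68796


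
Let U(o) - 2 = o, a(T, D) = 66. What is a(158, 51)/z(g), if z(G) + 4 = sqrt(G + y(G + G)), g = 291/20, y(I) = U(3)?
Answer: 5280/71 + 132*sqrt(1955)/71 ≈ 156.57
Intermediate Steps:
U(o) = 2 + o
y(I) = 5 (y(I) = 2 + 3 = 5)
g = 291/20 (g = 291*(1/20) = 291/20 ≈ 14.550)
z(G) = -4 + sqrt(5 + G) (z(G) = -4 + sqrt(G + 5) = -4 + sqrt(5 + G))
a(158, 51)/z(g) = 66/(-4 + sqrt(5 + 291/20)) = 66/(-4 + sqrt(391/20)) = 66/(-4 + sqrt(1955)/10)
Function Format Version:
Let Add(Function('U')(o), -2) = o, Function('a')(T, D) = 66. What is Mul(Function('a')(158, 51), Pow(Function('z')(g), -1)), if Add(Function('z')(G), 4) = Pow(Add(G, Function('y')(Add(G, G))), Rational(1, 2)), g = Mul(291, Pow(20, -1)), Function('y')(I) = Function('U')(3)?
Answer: Add(Rational(5280, 71), Mul(Rational(132, 71), Pow(1955, Rational(1, 2)))) ≈ 156.57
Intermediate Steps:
Function('U')(o) = Add(2, o)
Function('y')(I) = 5 (Function('y')(I) = Add(2, 3) = 5)
g = Rational(291, 20) (g = Mul(291, Rational(1, 20)) = Rational(291, 20) ≈ 14.550)
Function('z')(G) = Add(-4, Pow(Add(5, G), Rational(1, 2))) (Function('z')(G) = Add(-4, Pow(Add(G, 5), Rational(1, 2))) = Add(-4, Pow(Add(5, G), Rational(1, 2))))
Mul(Function('a')(158, 51), Pow(Function('z')(g), -1)) = Mul(66, Pow(Add(-4, Pow(Add(5, Rational(291, 20)), Rational(1, 2))), -1)) = Mul(66, Pow(Add(-4, Pow(Rational(391, 20), Rational(1, 2))), -1)) = Mul(66, Pow(Add(-4, Mul(Rational(1, 10), Pow(1955, Rational(1, 2)))), -1))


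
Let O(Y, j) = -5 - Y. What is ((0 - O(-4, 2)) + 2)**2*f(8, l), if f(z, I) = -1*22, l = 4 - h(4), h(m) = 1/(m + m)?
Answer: -198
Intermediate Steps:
h(m) = 1/(2*m)
l = 31/8 (l = 4 - 1/(2*4) = 4 - 1*1/8 = 4 - 1/8 = 31/8 ≈ 3.8750)
f(z, I) = -22
((0 - O(-4, 2)) + 2)**2*f(8, l) = ((0 - (-5 - 1*(-4))) + 2)**2*(-22) = ((0 - (-5 + 4)) + 2)**2*(-22) = ((0 - 1*(-1)) + 2)**2*(-22) = ((0 + 1) + 2)**2*(-22) = (1 + 2)**2*(-22) = 3**2*(-22) = 9*(-22) = -198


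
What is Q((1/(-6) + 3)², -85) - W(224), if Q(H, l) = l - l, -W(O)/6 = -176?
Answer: -1056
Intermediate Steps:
W(O) = 1056 (W(O) = -6*(-176) = 1056)
Q(H, l) = 0
Q((1/(-6) + 3)², -85) - W(224) = 0 - 1*1056 = 0 - 1056 = -1056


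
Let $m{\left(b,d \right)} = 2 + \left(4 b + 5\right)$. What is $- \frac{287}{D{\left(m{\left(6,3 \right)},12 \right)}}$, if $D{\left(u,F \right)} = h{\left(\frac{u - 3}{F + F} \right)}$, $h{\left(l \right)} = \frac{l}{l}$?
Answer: $-287$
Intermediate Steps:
$m{\left(b,d \right)} = 7 + 4 b$ ($m{\left(b,d \right)} = 2 + \left(5 + 4 b\right) = 7 + 4 b$)
$h{\left(l \right)} = 1$
$D{\left(u,F \right)} = 1$
$- \frac{287}{D{\left(m{\left(6,3 \right)},12 \right)}} = - \frac{287}{1} = \left(-287\right) 1 = -287$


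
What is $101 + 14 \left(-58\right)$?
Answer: $-711$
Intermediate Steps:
$101 + 14 \left(-58\right) = 101 - 812 = -711$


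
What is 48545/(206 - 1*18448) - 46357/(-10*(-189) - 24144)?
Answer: -8381287/14498481 ≈ -0.57808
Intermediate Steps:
48545/(206 - 1*18448) - 46357/(-10*(-189) - 24144) = 48545/(206 - 18448) - 46357/(1890 - 24144) = 48545/(-18242) - 46357/(-22254) = 48545*(-1/18242) - 46357*(-1/22254) = -6935/2606 + 46357/22254 = -8381287/14498481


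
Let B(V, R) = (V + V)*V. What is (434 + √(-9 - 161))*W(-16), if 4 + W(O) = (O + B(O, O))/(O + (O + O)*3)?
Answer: -3658 - 59*I*√170/7 ≈ -3658.0 - 109.9*I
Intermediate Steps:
B(V, R) = 2*V² (B(V, R) = (2*V)*V = 2*V²)
W(O) = -4 + (O + 2*O²)/(7*O) (W(O) = -4 + (O + 2*O²)/(O + (O + O)*3) = -4 + (O + 2*O²)/(O + (2*O)*3) = -4 + (O + 2*O²)/(O + 6*O) = -4 + (O + 2*O²)/((7*O)) = -4 + (O + 2*O²)*(1/(7*O)) = -4 + (O + 2*O²)/(7*O))
(434 + √(-9 - 161))*W(-16) = (434 + √(-9 - 161))*(-27/7 + (2/7)*(-16)) = (434 + √(-170))*(-27/7 - 32/7) = (434 + I*√170)*(-59/7) = -3658 - 59*I*√170/7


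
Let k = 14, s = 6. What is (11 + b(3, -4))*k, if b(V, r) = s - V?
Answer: 196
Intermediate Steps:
b(V, r) = 6 - V
(11 + b(3, -4))*k = (11 + (6 - 1*3))*14 = (11 + (6 - 3))*14 = (11 + 3)*14 = 14*14 = 196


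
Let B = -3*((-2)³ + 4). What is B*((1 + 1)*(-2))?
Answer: -48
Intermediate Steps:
B = 12 (B = -3*(-8 + 4) = -3*(-4) = 12)
B*((1 + 1)*(-2)) = 12*((1 + 1)*(-2)) = 12*(2*(-2)) = 12*(-4) = -48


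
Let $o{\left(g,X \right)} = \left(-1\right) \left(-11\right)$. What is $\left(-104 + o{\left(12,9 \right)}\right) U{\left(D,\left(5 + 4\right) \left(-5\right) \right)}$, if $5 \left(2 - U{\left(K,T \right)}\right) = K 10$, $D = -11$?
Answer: $-2232$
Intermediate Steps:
$U{\left(K,T \right)} = 2 - 2 K$ ($U{\left(K,T \right)} = 2 - \frac{K 10}{5} = 2 - \frac{10 K}{5} = 2 - 2 K$)
$o{\left(g,X \right)} = 11$
$\left(-104 + o{\left(12,9 \right)}\right) U{\left(D,\left(5 + 4\right) \left(-5\right) \right)} = \left(-104 + 11\right) \left(2 - -22\right) = - 93 \left(2 + 22\right) = \left(-93\right) 24 = -2232$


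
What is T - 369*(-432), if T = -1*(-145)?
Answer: 159553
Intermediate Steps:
T = 145
T - 369*(-432) = 145 - 369*(-432) = 145 + 159408 = 159553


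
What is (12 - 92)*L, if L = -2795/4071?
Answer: 223600/4071 ≈ 54.925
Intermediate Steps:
L = -2795/4071 (L = -2795*1/4071 = -2795/4071 ≈ -0.68656)
(12 - 92)*L = (12 - 92)*(-2795/4071) = -80*(-2795/4071) = 223600/4071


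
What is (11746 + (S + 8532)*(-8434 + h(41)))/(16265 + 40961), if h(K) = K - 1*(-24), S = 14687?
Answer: -194308065/57226 ≈ -3395.4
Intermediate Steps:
h(K) = 24 + K (h(K) = K + 24 = 24 + K)
(11746 + (S + 8532)*(-8434 + h(41)))/(16265 + 40961) = (11746 + (14687 + 8532)*(-8434 + (24 + 41)))/(16265 + 40961) = (11746 + 23219*(-8434 + 65))/57226 = (11746 + 23219*(-8369))*(1/57226) = (11746 - 194319811)*(1/57226) = -194308065*1/57226 = -194308065/57226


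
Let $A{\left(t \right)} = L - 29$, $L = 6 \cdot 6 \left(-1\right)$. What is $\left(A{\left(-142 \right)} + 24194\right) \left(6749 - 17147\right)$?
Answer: $-250893342$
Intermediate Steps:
$L = -36$ ($L = 36 \left(-1\right) = -36$)
$A{\left(t \right)} = -65$ ($A{\left(t \right)} = -36 - 29 = -65$)
$\left(A{\left(-142 \right)} + 24194\right) \left(6749 - 17147\right) = \left(-65 + 24194\right) \left(6749 - 17147\right) = 24129 \left(-10398\right) = -250893342$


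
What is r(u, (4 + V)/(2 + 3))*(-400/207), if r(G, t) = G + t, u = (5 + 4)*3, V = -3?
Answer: -10880/207 ≈ -52.560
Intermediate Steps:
u = 27 (u = 9*3 = 27)
r(u, (4 + V)/(2 + 3))*(-400/207) = (27 + (4 - 3)/(2 + 3))*(-400/207) = (27 + 1/5)*(-400*1/207) = (27 + 1*(1/5))*(-400/207) = (27 + 1/5)*(-400/207) = (136/5)*(-400/207) = -10880/207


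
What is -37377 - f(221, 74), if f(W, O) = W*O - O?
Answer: -53657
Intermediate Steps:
f(W, O) = -O + O*W (f(W, O) = O*W - O = -O + O*W)
-37377 - f(221, 74) = -37377 - 74*(-1 + 221) = -37377 - 74*220 = -37377 - 1*16280 = -37377 - 16280 = -53657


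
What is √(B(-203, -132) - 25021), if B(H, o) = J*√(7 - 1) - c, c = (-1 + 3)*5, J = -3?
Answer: √(-25031 - 3*√6) ≈ 158.24*I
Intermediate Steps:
c = 10 (c = 2*5 = 10)
B(H, o) = -10 - 3*√6 (B(H, o) = -3*√(7 - 1) - 1*10 = -3*√6 - 10 = -10 - 3*√6)
√(B(-203, -132) - 25021) = √((-10 - 3*√6) - 25021) = √(-25031 - 3*√6)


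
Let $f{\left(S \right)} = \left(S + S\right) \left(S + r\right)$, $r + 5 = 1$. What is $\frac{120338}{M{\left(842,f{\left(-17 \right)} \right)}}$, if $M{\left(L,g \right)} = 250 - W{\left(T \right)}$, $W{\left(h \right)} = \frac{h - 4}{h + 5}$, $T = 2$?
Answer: $\frac{421183}{876} \approx 480.8$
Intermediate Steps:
$r = -4$ ($r = -5 + 1 = -4$)
$W{\left(h \right)} = \frac{-4 + h}{5 + h}$
$f{\left(S \right)} = 2 S \left(-4 + S\right)$ ($f{\left(S \right)} = \left(S + S\right) \left(S - 4\right) = 2 S \left(-4 + S\right)$)
$M{\left(L,g \right)} = \frac{1752}{7}$ ($M{\left(L,g \right)} = 250 - \frac{-4 + 2}{5 + 2} = 250 - \frac{1}{7} \left(-2\right) = 250 - - \frac{2}{7} = 250 + \frac{2}{7} = \frac{1752}{7}$)
$\frac{120338}{M{\left(842,f{\left(-17 \right)} \right)}} = \frac{120338}{\frac{1752}{7}} = 120338 \cdot \frac{7}{1752} = \frac{421183}{876}$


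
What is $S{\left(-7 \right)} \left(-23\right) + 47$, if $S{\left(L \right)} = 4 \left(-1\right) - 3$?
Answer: $208$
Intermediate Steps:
$S{\left(L \right)} = -7$ ($S{\left(L \right)} = -4 - 3 = -7$)
$S{\left(-7 \right)} \left(-23\right) + 47 = \left(-7\right) \left(-23\right) + 47 = 161 + 47 = 208$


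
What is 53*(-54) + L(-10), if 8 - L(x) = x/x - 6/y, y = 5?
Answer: -14269/5 ≈ -2853.8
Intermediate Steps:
L(x) = 41/5 (L(x) = 8 - (x/x - 6/5) = 8 - (1 - 6*⅕) = 8 - (1 - 6/5) = 8 - 1*(-⅕) = 8 + ⅕ = 41/5)
53*(-54) + L(-10) = 53*(-54) + 41/5 = -2862 + 41/5 = -14269/5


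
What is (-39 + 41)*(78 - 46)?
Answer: 64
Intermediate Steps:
(-39 + 41)*(78 - 46) = 2*32 = 64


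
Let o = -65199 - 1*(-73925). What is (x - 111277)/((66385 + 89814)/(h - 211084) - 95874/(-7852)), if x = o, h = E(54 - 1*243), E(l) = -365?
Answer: -85132586922474/9522993439 ≈ -8939.7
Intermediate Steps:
h = -365
o = 8726 (o = -65199 + 73925 = 8726)
x = 8726
(x - 111277)/((66385 + 89814)/(h - 211084) - 95874/(-7852)) = (8726 - 111277)/((66385 + 89814)/(-365 - 211084) - 95874/(-7852)) = -102551/(156199/(-211449) - 95874*(-1/7852)) = -102551/(156199*(-1/211449) + 47937/3926) = -102551/(-156199/211449 + 47937/3926) = -102551/9522993439/830148774 = -102551*830148774/9522993439 = -85132586922474/9522993439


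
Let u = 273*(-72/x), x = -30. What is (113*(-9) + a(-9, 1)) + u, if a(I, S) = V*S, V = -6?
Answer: -1839/5 ≈ -367.80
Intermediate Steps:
u = 3276/5 (u = 273*(-72/(-30)) = 273*(-72*(-1/30)) = 273*(12/5) = 3276/5 ≈ 655.20)
a(I, S) = -6*S
(113*(-9) + a(-9, 1)) + u = (113*(-9) - 6*1) + 3276/5 = (-1017 - 6) + 3276/5 = -1023 + 3276/5 = -1839/5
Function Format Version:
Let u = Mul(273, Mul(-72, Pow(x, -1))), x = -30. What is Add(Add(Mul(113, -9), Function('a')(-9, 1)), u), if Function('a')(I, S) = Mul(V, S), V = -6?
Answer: Rational(-1839, 5) ≈ -367.80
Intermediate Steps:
u = Rational(3276, 5) (u = Mul(273, Mul(-72, Pow(-30, -1))) = Mul(273, Mul(-72, Rational(-1, 30))) = Mul(273, Rational(12, 5)) = Rational(3276, 5) ≈ 655.20)
Function('a')(I, S) = Mul(-6, S)
Add(Add(Mul(113, -9), Function('a')(-9, 1)), u) = Add(Add(Mul(113, -9), Mul(-6, 1)), Rational(3276, 5)) = Add(Add(-1017, -6), Rational(3276, 5)) = Add(-1023, Rational(3276, 5)) = Rational(-1839, 5)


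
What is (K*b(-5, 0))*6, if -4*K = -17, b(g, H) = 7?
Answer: 357/2 ≈ 178.50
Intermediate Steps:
K = 17/4 (K = -¼*(-17) = 17/4 ≈ 4.2500)
(K*b(-5, 0))*6 = ((17/4)*7)*6 = (119/4)*6 = 357/2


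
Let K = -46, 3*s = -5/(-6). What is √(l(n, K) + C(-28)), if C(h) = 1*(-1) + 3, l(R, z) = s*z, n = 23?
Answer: I*√97/3 ≈ 3.283*I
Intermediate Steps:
s = 5/18 (s = (-5/(-6))/3 = (-5*(-⅙))/3 = (⅓)*(⅚) = 5/18 ≈ 0.27778)
l(R, z) = 5*z/18
C(h) = 2 (C(h) = -1 + 3 = 2)
√(l(n, K) + C(-28)) = √((5/18)*(-46) + 2) = √(-115/9 + 2) = √(-97/9) = I*√97/3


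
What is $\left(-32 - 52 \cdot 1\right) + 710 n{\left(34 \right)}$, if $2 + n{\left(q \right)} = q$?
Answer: $22636$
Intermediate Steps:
$n{\left(q \right)} = -2 + q$
$\left(-32 - 52 \cdot 1\right) + 710 n{\left(34 \right)} = \left(-32 - 52 \cdot 1\right) + 710 \left(-2 + 34\right) = \left(-32 - 52\right) + 710 \cdot 32 = \left(-32 - 52\right) + 22720 = -84 + 22720 = 22636$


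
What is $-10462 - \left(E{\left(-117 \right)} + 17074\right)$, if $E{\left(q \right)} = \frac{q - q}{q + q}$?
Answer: $-27536$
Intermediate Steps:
$E{\left(q \right)} = 0$ ($E{\left(q \right)} = \frac{0}{2 q} = 0 \frac{1}{2 q} = 0$)
$-10462 - \left(E{\left(-117 \right)} + 17074\right) = -10462 - \left(0 + 17074\right) = -10462 - 17074 = -27536$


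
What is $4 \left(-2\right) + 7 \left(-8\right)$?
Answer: $-64$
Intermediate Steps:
$4 \left(-2\right) + 7 \left(-8\right) = -8 - 56 = -64$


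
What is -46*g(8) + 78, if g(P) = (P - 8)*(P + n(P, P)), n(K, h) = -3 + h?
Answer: 78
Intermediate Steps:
g(P) = (-8 + P)*(-3 + 2*P) (g(P) = (P - 8)*(P + (-3 + P)) = (-8 + P)*(-3 + 2*P))
-46*g(8) + 78 = -46*(24 - 19*8 + 2*8²) + 78 = -46*(24 - 152 + 2*64) + 78 = -46*(24 - 152 + 128) + 78 = -46*0 + 78 = 0 + 78 = 78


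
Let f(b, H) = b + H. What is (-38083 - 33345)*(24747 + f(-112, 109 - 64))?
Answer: -1762843040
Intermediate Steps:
f(b, H) = H + b
(-38083 - 33345)*(24747 + f(-112, 109 - 64)) = (-38083 - 33345)*(24747 + ((109 - 64) - 112)) = -71428*(24747 + (45 - 112)) = -71428*(24747 - 67) = -71428*24680 = -1762843040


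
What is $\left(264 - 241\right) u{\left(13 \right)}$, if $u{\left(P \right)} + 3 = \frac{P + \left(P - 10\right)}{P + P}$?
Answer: $- \frac{713}{13} \approx -54.846$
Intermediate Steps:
$u{\left(P \right)} = -3 + \frac{-10 + 2 P}{2 P}$ ($u{\left(P \right)} = -3 + \frac{P + \left(P - 10\right)}{P + P} = -3 + \frac{P + \left(-10 + P\right)}{2 P} = -3 + \left(-10 + 2 P\right) \frac{1}{2 P} = -3 + \frac{-10 + 2 P}{2 P}$)
$\left(264 - 241\right) u{\left(13 \right)} = \left(264 - 241\right) \left(-2 - \frac{5}{13}\right) = 23 \left(-2 - \frac{5}{13}\right) = 23 \left(- \frac{31}{13}\right) = - \frac{713}{13}$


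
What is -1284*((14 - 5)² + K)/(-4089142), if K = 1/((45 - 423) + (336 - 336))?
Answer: 3276019/128807973 ≈ 0.025433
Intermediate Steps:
K = -1/378 (K = 1/(-378 + 0) = 1/(-378) = -1/378 ≈ -0.0026455)
-1284*((14 - 5)² + K)/(-4089142) = -1284*((14 - 5)² - 1/378)/(-4089142) = -1284*(9² - 1/378)*(-1/4089142) = -1284*(81 - 1/378)*(-1/4089142) = -1284*30617/378*(-1/4089142) = -6552038/63*(-1/4089142) = 3276019/128807973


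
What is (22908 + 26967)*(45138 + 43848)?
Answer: 4438176750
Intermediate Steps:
(22908 + 26967)*(45138 + 43848) = 49875*88986 = 4438176750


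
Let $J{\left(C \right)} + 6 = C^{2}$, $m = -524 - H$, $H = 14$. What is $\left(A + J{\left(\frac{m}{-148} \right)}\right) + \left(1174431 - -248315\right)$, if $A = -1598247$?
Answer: $- \frac{961003971}{5476} \approx -1.7549 \cdot 10^{5}$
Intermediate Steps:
$m = -538$ ($m = -524 - 14 = -538$)
$J{\left(C \right)} = -6 + C^{2}$
$\left(A + J{\left(\frac{m}{-148} \right)}\right) + \left(1174431 - -248315\right) = \left(-1598247 - \left(6 - \left(- \frac{538}{-148}\right)^{2}\right)\right) + \left(1174431 - -248315\right) = \left(-1598247 - \left(6 - \left(\left(-538\right) \left(- \frac{1}{148}\right)\right)^{2}\right)\right) + \left(1174431 + 248315\right) = \left(-1598247 - \left(6 - \left(\frac{269}{74}\right)^{2}\right)\right) + 1422746 = \left(-1598247 + \left(-6 + \frac{72361}{5476}\right)\right) + 1422746 = \left(-1598247 + \frac{39505}{5476}\right) + 1422746 = - \frac{8751961067}{5476} + 1422746 = - \frac{961003971}{5476}$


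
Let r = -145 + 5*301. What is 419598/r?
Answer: 209799/680 ≈ 308.53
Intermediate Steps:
r = 1360 (r = -145 + 1505 = 1360)
419598/r = 419598/1360 = 419598*(1/1360) = 209799/680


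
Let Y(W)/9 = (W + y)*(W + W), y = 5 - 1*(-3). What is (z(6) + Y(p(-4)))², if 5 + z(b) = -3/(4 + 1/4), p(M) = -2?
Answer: 14205361/289 ≈ 49154.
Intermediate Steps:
y = 8 (y = 5 + 3 = 8)
Y(W) = 18*W*(8 + W) (Y(W) = 9*((W + 8)*(W + W)) = 9*((8 + W)*(2*W)) = 9*(2*W*(8 + W)) = 18*W*(8 + W))
z(b) = -97/17 (z(b) = -5 - 3/(4 + 1/4) = -5 - 3/(4 + 1*(¼)) = -5 - 3/(4 + ¼) = -5 - 3/17/4 = -5 - 3*4/17 = -5 - 12/17 = -97/17)
(z(6) + Y(p(-4)))² = (-97/17 + 18*(-2)*(8 - 2))² = (-97/17 + 18*(-2)*6)² = (-97/17 - 216)² = (-3769/17)² = 14205361/289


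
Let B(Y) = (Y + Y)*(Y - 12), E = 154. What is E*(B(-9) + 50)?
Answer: 65912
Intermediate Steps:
B(Y) = 2*Y*(-12 + Y) (B(Y) = (2*Y)*(-12 + Y) = 2*Y*(-12 + Y))
E*(B(-9) + 50) = 154*(2*(-9)*(-12 - 9) + 50) = 154*(2*(-9)*(-21) + 50) = 154*(378 + 50) = 154*428 = 65912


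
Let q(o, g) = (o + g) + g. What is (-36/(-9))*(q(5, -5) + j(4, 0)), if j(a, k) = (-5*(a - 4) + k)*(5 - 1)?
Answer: -20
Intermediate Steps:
j(a, k) = 80 - 20*a + 4*k (j(a, k) = (-5*(-4 + a) + k)*4 = ((20 - 5*a) + k)*4 = (20 + k - 5*a)*4 = 80 - 20*a + 4*k)
q(o, g) = o + 2*g (q(o, g) = (g + o) + g = o + 2*g)
(-36/(-9))*(q(5, -5) + j(4, 0)) = (-36/(-9))*((5 + 2*(-5)) + (80 - 20*4 + 4*0)) = (-36*(-⅑))*((5 - 10) + (80 - 80 + 0)) = 4*(-5 + 0) = 4*(-5) = -20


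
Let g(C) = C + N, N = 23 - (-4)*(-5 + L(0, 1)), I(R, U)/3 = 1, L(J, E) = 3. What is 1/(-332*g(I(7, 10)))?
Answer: -1/5976 ≈ -0.00016734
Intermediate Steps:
I(R, U) = 3 (I(R, U) = 3*1 = 3)
N = 15 (N = 23 - (-4)*(-5 + 3) = 23 - (-4)*(-2) = 23 - 1*8 = 23 - 8 = 15)
g(C) = 15 + C (g(C) = C + 15 = 15 + C)
1/(-332*g(I(7, 10))) = 1/(-332*(15 + 3)) = 1/(-332*18) = 1/(-5976) = -1/5976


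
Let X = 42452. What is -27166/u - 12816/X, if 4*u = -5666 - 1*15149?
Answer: 1086559772/220909595 ≈ 4.9186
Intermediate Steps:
u = -20815/4 (u = (-5666 - 1*15149)/4 = (-5666 - 15149)/4 = (¼)*(-20815) = -20815/4 ≈ -5203.8)
-27166/u - 12816/X = -27166/(-20815/4) - 12816/42452 = -27166*(-4/20815) - 12816*1/42452 = 108664/20815 - 3204/10613 = 1086559772/220909595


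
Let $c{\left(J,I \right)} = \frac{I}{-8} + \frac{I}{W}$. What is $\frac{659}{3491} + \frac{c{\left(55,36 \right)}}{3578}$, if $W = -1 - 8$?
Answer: $\frac{4656457}{24981596} \approx 0.1864$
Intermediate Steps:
$W = -9$ ($W = -1 - 8 = -9$)
$c{\left(J,I \right)} = - \frac{17 I}{72}$ ($c{\left(J,I \right)} = \frac{I}{-8} + \frac{I}{-9} = I \left(- \frac{1}{8}\right) + I \left(- \frac{1}{9}\right) = - \frac{I}{8} - \frac{I}{9} = - \frac{17 I}{72}$)
$\frac{659}{3491} + \frac{c{\left(55,36 \right)}}{3578} = \frac{659}{3491} + \frac{\left(- \frac{17}{72}\right) 36}{3578} = 659 \cdot \frac{1}{3491} - \frac{17}{7156} = \frac{659}{3491} - \frac{17}{7156} = \frac{4656457}{24981596}$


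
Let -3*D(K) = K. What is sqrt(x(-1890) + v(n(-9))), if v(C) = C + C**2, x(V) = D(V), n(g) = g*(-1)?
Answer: 12*sqrt(5) ≈ 26.833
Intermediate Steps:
D(K) = -K/3
n(g) = -g
x(V) = -V/3
sqrt(x(-1890) + v(n(-9))) = sqrt(-1/3*(-1890) + (-1*(-9))*(1 - 1*(-9))) = sqrt(630 + 9*(1 + 9)) = sqrt(630 + 9*10) = sqrt(630 + 90) = sqrt(720) = 12*sqrt(5)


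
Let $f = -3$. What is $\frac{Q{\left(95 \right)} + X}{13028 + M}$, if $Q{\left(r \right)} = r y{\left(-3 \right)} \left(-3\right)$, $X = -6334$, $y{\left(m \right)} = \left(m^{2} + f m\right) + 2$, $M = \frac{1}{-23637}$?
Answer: $- \frac{284447658}{307942835} \approx -0.9237$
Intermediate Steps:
$M = - \frac{1}{23637} \approx -4.2307 \cdot 10^{-5}$
$y{\left(m \right)} = 2 + m^{2} - 3 m$ ($y{\left(m \right)} = \left(m^{2} - 3 m\right) + 2 = 2 + m^{2} - 3 m$)
$Q{\left(r \right)} = - 60 r$ ($Q{\left(r \right)} = r \left(2 + \left(-3\right)^{2} - -9\right) \left(-3\right) = r \left(2 + 9 + 9\right) \left(-3\right) = r 20 \left(-3\right) = 20 r \left(-3\right) = - 60 r$)
$\frac{Q{\left(95 \right)} + X}{13028 + M} = \frac{\left(-60\right) 95 - 6334}{13028 - \frac{1}{23637}} = \frac{-5700 - 6334}{\frac{307942835}{23637}} = \left(-12034\right) \frac{23637}{307942835} = - \frac{284447658}{307942835}$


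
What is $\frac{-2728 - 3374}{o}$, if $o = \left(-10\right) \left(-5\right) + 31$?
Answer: $- \frac{226}{3} \approx -75.333$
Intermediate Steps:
$o = 81$ ($o = 50 + 31 = 81$)
$\frac{-2728 - 3374}{o} = \frac{-2728 - 3374}{81} = \left(-6102\right) \frac{1}{81} = - \frac{226}{3}$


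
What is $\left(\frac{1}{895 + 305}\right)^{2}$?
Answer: $\frac{1}{1440000} \approx 6.9444 \cdot 10^{-7}$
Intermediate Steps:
$\left(\frac{1}{895 + 305}\right)^{2} = \left(\frac{1}{1200}\right)^{2} = \frac{1}{1440000}$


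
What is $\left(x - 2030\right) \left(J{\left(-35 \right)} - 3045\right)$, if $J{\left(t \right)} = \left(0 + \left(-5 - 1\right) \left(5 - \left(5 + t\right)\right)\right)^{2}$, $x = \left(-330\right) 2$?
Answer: $-110437950$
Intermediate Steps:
$x = -660$
$J{\left(t \right)} = 36 t^{2}$ ($J{\left(t \right)} = \left(0 - 6 \left(- t\right)\right)^{2} = \left(0 + 6 t\right)^{2} = \left(6 t\right)^{2} = 36 t^{2}$)
$\left(x - 2030\right) \left(J{\left(-35 \right)} - 3045\right) = \left(-660 - 2030\right) \left(36 \left(-35\right)^{2} - 3045\right) = - 2690 \left(36 \cdot 1225 - 3045\right) = - 2690 \left(44100 - 3045\right) = \left(-2690\right) 41055 = -110437950$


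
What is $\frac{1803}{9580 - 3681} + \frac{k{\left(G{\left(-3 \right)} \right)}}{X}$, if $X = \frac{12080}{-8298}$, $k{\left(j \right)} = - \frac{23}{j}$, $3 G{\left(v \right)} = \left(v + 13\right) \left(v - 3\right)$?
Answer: $- \frac{345121473}{712599200} \approx -0.48431$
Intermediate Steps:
$G{\left(v \right)} = \frac{\left(-3 + v\right) \left(13 + v\right)}{3}$ ($G{\left(v \right)} = \frac{\left(v + 13\right) \left(v - 3\right)}{3} = \frac{\left(13 + v\right) \left(-3 + v\right)}{3} = \frac{\left(-3 + v\right) \left(13 + v\right)}{3}$)
$X = - \frac{6040}{4149}$ ($X = 12080 \left(- \frac{1}{8298}\right) = - \frac{6040}{4149} \approx -1.4558$)
$\frac{1803}{9580 - 3681} + \frac{k{\left(G{\left(-3 \right)} \right)}}{X} = \frac{1803}{9580 - 3681} + \frac{\left(-23\right) \frac{1}{-13 + \frac{\left(-3\right)^{2}}{3} + \frac{10}{3} \left(-3\right)}}{- \frac{6040}{4149}} = \frac{1803}{5899} + - \frac{23}{-13 + \frac{1}{3} \cdot 9 - 10} \left(- \frac{4149}{6040}\right) = 1803 \cdot \frac{1}{5899} + - \frac{23}{-13 + 3 - 10} \left(- \frac{4149}{6040}\right) = \frac{1803}{5899} + - \frac{23}{-20} \left(- \frac{4149}{6040}\right) = \frac{1803}{5899} + \left(-23\right) \left(- \frac{1}{20}\right) \left(- \frac{4149}{6040}\right) = \frac{1803}{5899} + \frac{23}{20} \left(- \frac{4149}{6040}\right) = \frac{1803}{5899} - \frac{95427}{120800} = - \frac{345121473}{712599200}$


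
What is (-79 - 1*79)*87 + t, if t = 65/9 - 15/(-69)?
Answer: -2843882/207 ≈ -13739.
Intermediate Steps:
t = 1540/207 (t = 65*(⅑) - 15*(-1/69) = 65/9 + 5/23 = 1540/207 ≈ 7.4396)
(-79 - 1*79)*87 + t = (-79 - 1*79)*87 + 1540/207 = (-79 - 79)*87 + 1540/207 = -158*87 + 1540/207 = -13746 + 1540/207 = -2843882/207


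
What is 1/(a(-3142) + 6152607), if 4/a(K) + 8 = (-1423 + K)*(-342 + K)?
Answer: 3976113/24463460676592 ≈ 1.6253e-7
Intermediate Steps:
a(K) = 4/(-8 + (-1423 + K)*(-342 + K))
1/(a(-3142) + 6152607) = 1/(4/(486658 + (-3142)² - 1765*(-3142)) + 6152607) = 1/(4/(486658 + 9872164 + 5545630) + 6152607) = 1/(4/15904452 + 6152607) = 1/(4*(1/15904452) + 6152607) = 1/(1/3976113 + 6152607) = 1/(24463460676592/3976113) = 3976113/24463460676592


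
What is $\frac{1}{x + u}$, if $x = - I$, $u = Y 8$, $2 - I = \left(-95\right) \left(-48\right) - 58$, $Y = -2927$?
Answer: $- \frac{1}{18916} \approx -5.2865 \cdot 10^{-5}$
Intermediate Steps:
$I = -4500$ ($I = 2 - \left(\left(-95\right) \left(-48\right) - 58\right) = 2 - \left(4560 - 58\right) = 2 - 4502 = -4500$)
$u = -23416$ ($u = \left(-2927\right) 8 = -23416$)
$x = 4500$ ($x = \left(-1\right) \left(-4500\right) = 4500$)
$\frac{1}{x + u} = \frac{1}{4500 - 23416} = \frac{1}{-18916} = - \frac{1}{18916}$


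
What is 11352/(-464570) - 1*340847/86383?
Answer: -79663955303/20065475155 ≈ -3.9702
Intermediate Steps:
11352/(-464570) - 1*340847/86383 = 11352*(-1/464570) - 340847*1/86383 = -5676/232285 - 340847/86383 = -79663955303/20065475155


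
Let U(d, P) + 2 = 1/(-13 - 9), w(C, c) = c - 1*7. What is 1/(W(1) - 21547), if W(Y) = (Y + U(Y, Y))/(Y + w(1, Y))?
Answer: -110/2370147 ≈ -4.6411e-5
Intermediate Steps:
w(C, c) = -7 + c (w(C, c) = c - 7 = -7 + c)
U(d, P) = -45/22 (U(d, P) = -2 + 1/(-13 - 9) = -2 + 1/(-22) = -2 - 1/22 = -45/22)
W(Y) = (-45/22 + Y)/(-7 + 2*Y) (W(Y) = (Y - 45/22)/(Y + (-7 + Y)) = (-45/22 + Y)/(-7 + 2*Y))
1/(W(1) - 21547) = 1/((-45 + 22*1)/(22*(-7 + 2*1)) - 21547) = 1/((-45 + 22)/(22*(-7 + 2)) - 21547) = 1/((1/22)*(-23)/(-5) - 21547) = 1/((1/22)*(-1/5)*(-23) - 21547) = 1/(23/110 - 21547) = 1/(-2370147/110) = -110/2370147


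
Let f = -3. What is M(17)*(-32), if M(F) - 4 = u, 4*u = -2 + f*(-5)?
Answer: -232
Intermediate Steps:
u = 13/4 (u = (-2 - 3*(-5))/4 = (-2 + 15)/4 = (1/4)*13 = 13/4 ≈ 3.2500)
M(F) = 29/4 (M(F) = 4 + 13/4 = 29/4)
M(17)*(-32) = (29/4)*(-32) = -232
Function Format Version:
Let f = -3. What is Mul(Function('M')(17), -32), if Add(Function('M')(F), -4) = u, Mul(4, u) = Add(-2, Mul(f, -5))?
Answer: -232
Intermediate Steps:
u = Rational(13, 4) (u = Mul(Rational(1, 4), Add(-2, Mul(-3, -5))) = Mul(Rational(1, 4), Add(-2, 15)) = Mul(Rational(1, 4), 13) = Rational(13, 4) ≈ 3.2500)
Function('M')(F) = Rational(29, 4) (Function('M')(F) = Add(4, Rational(13, 4)) = Rational(29, 4))
Mul(Function('M')(17), -32) = Mul(Rational(29, 4), -32) = -232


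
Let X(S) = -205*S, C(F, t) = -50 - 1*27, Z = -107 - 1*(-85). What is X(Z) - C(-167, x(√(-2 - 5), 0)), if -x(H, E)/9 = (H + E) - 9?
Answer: 4587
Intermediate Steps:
Z = -22 (Z = -107 + 85 = -22)
x(H, E) = 81 - 9*E - 9*H (x(H, E) = -9*((H + E) - 9) = -9*((E + H) - 9) = -9*(-9 + E + H) = 81 - 9*E - 9*H)
C(F, t) = -77 (C(F, t) = -50 - 27 = -77)
X(Z) - C(-167, x(√(-2 - 5), 0)) = -205*(-22) - 1*(-77) = 4510 + 77 = 4587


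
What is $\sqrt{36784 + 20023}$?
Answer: $\sqrt{56807} \approx 238.34$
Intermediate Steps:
$\sqrt{36784 + 20023} = \sqrt{56807}$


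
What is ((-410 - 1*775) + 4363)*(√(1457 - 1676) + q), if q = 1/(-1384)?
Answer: -1589/692 + 3178*I*√219 ≈ -2.2962 + 47030.0*I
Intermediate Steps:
q = -1/1384 ≈ -0.00072254
((-410 - 1*775) + 4363)*(√(1457 - 1676) + q) = ((-410 - 1*775) + 4363)*(√(1457 - 1676) - 1/1384) = ((-410 - 775) + 4363)*(√(-219) - 1/1384) = (-1185 + 4363)*(I*√219 - 1/1384) = 3178*(-1/1384 + I*√219) = -1589/692 + 3178*I*√219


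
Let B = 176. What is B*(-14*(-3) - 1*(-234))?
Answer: 48576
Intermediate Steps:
B*(-14*(-3) - 1*(-234)) = 176*(-14*(-3) - 1*(-234)) = 176*(42 + 234) = 176*276 = 48576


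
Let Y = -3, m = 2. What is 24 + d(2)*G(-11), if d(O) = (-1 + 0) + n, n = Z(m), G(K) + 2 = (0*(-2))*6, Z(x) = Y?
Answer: 32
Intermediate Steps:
Z(x) = -3
G(K) = -2 (G(K) = -2 + (0*(-2))*6 = -2 + 0*6 = -2 + 0 = -2)
n = -3
d(O) = -4 (d(O) = (-1 + 0) - 3 = -1 - 3 = -4)
24 + d(2)*G(-11) = 24 - 4*(-2) = 24 + 8 = 32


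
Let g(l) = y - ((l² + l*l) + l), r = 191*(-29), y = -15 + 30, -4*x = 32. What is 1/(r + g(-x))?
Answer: -1/5660 ≈ -0.00017668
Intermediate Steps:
x = -8 (x = -¼*32 = -8)
y = 15
r = -5539
g(l) = 15 - l - 2*l² (g(l) = 15 - ((l² + l*l) + l) = 15 - ((l² + l²) + l) = 15 - (2*l² + l) = 15 - (l + 2*l²) = 15 + (-l - 2*l²) = 15 - l - 2*l²)
1/(r + g(-x)) = 1/(-5539 + (15 - (-1)*(-8) - 2*(-1*(-8))²)) = 1/(-5539 + (15 - 1*8 - 2*8²)) = 1/(-5539 + (15 - 8 - 2*64)) = 1/(-5539 + (15 - 8 - 128)) = 1/(-5539 - 121) = 1/(-5660) = -1/5660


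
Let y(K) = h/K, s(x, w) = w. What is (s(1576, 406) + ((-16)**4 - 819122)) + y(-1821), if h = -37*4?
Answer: -1371540632/1821 ≈ -7.5318e+5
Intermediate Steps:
h = -148
y(K) = -148/K
(s(1576, 406) + ((-16)**4 - 819122)) + y(-1821) = (406 + ((-16)**4 - 819122)) - 148/(-1821) = (406 + (65536 - 819122)) - 148*(-1/1821) = (406 - 753586) + 148/1821 = -753180 + 148/1821 = -1371540632/1821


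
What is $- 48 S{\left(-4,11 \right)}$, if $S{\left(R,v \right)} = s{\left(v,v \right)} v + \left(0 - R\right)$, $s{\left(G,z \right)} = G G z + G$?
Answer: $-708768$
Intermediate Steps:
$s{\left(G,z \right)} = G + z G^{2}$ ($s{\left(G,z \right)} = G^{2} z + G = z G^{2} + G = G + z G^{2}$)
$S{\left(R,v \right)} = - R + v^{2} \left(1 + v^{2}\right)$ ($S{\left(R,v \right)} = v \left(1 + v v\right) v + \left(0 - R\right) = v \left(1 + v^{2}\right) v - R = v^{2} \left(1 + v^{2}\right) - R = - R + v^{2} \left(1 + v^{2}\right)$)
$- 48 S{\left(-4,11 \right)} = - 48 \left(11^{2} + 11^{4} - -4\right) = - 48 \left(121 + 14641 + 4\right) = \left(-48\right) 14766 = -708768$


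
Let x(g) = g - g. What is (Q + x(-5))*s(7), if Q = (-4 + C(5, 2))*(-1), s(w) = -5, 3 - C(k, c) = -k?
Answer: 20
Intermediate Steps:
C(k, c) = 3 + k (C(k, c) = 3 - (-1)*k = 3 + k)
x(g) = 0
Q = -4 (Q = (-4 + (3 + 5))*(-1) = (-4 + 8)*(-1) = 4*(-1) = -4)
(Q + x(-5))*s(7) = (-4 + 0)*(-5) = -4*(-5) = 20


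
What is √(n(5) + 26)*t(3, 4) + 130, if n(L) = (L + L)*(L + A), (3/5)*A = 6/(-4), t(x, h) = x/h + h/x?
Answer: 130 + 25*√51/12 ≈ 144.88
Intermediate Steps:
t(x, h) = h/x + x/h
A = -5/2 (A = 5*(6/(-4))/3 = 5*(6*(-¼))/3 = (5/3)*(-3/2) = -5/2 ≈ -2.5000)
n(L) = 2*L*(-5/2 + L) (n(L) = (L + L)*(L - 5/2) = (2*L)*(-5/2 + L) = 2*L*(-5/2 + L))
√(n(5) + 26)*t(3, 4) + 130 = √(5*(-5 + 2*5) + 26)*(4/3 + 3/4) + 130 = √(5*(-5 + 10) + 26)*(4*(⅓) + 3*(¼)) + 130 = √(5*5 + 26)*(4/3 + ¾) + 130 = √(25 + 26)*(25/12) + 130 = √51*(25/12) + 130 = 25*√51/12 + 130 = 130 + 25*√51/12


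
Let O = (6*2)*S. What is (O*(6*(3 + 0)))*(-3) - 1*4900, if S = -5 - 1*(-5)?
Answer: -4900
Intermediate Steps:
S = 0 (S = -5 + 5 = 0)
O = 0 (O = (6*2)*0 = 12*0 = 0)
(O*(6*(3 + 0)))*(-3) - 1*4900 = (0*(6*(3 + 0)))*(-3) - 1*4900 = (0*(6*3))*(-3) - 4900 = (0*18)*(-3) - 4900 = 0*(-3) - 4900 = 0 - 4900 = -4900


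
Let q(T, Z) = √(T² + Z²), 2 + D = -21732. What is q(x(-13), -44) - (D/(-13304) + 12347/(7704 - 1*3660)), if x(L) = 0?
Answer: 132193985/3362586 ≈ 39.313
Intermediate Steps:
D = -21734 (D = -2 - 21732 = -21734)
q(x(-13), -44) - (D/(-13304) + 12347/(7704 - 1*3660)) = √(0² + (-44)²) - (-21734/(-13304) + 12347/(7704 - 1*3660)) = √(0 + 1936) - (-21734*(-1/13304) + 12347/(7704 - 3660)) = √1936 - (10867/6652 + 12347/4044) = 44 - (10867/6652 + 12347*(1/4044)) = 44 - (10867/6652 + 12347/4044) = 44 - 1*15759799/3362586 = 44 - 15759799/3362586 = 132193985/3362586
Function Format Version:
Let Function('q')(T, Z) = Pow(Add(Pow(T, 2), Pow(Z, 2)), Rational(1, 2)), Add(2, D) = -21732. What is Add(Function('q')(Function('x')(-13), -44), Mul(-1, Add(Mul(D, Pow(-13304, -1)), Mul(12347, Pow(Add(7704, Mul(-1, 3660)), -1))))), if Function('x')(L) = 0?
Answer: Rational(132193985, 3362586) ≈ 39.313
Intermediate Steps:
D = -21734 (D = Add(-2, -21732) = -21734)
Add(Function('q')(Function('x')(-13), -44), Mul(-1, Add(Mul(D, Pow(-13304, -1)), Mul(12347, Pow(Add(7704, Mul(-1, 3660)), -1))))) = Add(Pow(Add(Pow(0, 2), Pow(-44, 2)), Rational(1, 2)), Mul(-1, Add(Mul(-21734, Pow(-13304, -1)), Mul(12347, Pow(Add(7704, Mul(-1, 3660)), -1))))) = Add(Pow(Add(0, 1936), Rational(1, 2)), Mul(-1, Add(Mul(-21734, Rational(-1, 13304)), Mul(12347, Pow(Add(7704, -3660), -1))))) = Add(Pow(1936, Rational(1, 2)), Mul(-1, Add(Rational(10867, 6652), Mul(12347, Pow(4044, -1))))) = Add(44, Mul(-1, Add(Rational(10867, 6652), Mul(12347, Rational(1, 4044))))) = Add(44, Mul(-1, Add(Rational(10867, 6652), Rational(12347, 4044)))) = Add(44, Mul(-1, Rational(15759799, 3362586))) = Add(44, Rational(-15759799, 3362586)) = Rational(132193985, 3362586)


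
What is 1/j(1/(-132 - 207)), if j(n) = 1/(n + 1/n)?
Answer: -114922/339 ≈ -339.00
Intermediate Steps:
1/j(1/(-132 - 207)) = 1/(1/((-132 - 207)*(1 + (1/(-132 - 207))²))) = 1/(1/((-339)*(1 + (1/(-339))²))) = 1/(-1/(339*(1 + (-1/339)²))) = 1/(-1/(339*(1 + 1/114921))) = 1/(-1/(339*114922/114921)) = 1/(-1/339*114921/114922) = 1/(-339/114922) = -114922/339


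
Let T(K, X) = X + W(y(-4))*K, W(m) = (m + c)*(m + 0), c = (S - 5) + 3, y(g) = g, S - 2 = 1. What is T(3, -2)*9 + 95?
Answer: 401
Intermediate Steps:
S = 3 (S = 2 + 1 = 3)
c = 1 (c = (3 - 5) + 3 = -2 + 3 = 1)
W(m) = m*(1 + m) (W(m) = (m + 1)*(m + 0) = (1 + m)*m = m*(1 + m))
T(K, X) = X + 12*K (T(K, X) = X + (-4*(1 - 4))*K = X + (-4*(-3))*K = X + 12*K)
T(3, -2)*9 + 95 = (-2 + 12*3)*9 + 95 = (-2 + 36)*9 + 95 = 34*9 + 95 = 306 + 95 = 401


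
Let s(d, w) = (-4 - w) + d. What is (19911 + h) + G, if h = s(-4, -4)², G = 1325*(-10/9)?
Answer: 166093/9 ≈ 18455.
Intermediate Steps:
s(d, w) = -4 + d - w
G = -13250/9 (G = 1325*(-10*⅑) = 1325*(-10/9) = -13250/9 ≈ -1472.2)
h = 16 (h = (-4 - 4 - 1*(-4))² = (-4 - 4 + 4)² = (-4)² = 16)
(19911 + h) + G = (19911 + 16) - 13250/9 = 19927 - 13250/9 = 166093/9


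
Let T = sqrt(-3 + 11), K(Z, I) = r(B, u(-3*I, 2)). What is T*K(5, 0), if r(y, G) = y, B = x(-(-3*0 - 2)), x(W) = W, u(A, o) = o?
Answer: 4*sqrt(2) ≈ 5.6569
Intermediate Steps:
B = 2 (B = -(-3*0 - 2) = -(0 - 2) = -1*(-2) = 2)
K(Z, I) = 2
T = 2*sqrt(2) (T = sqrt(8) = 2*sqrt(2) ≈ 2.8284)
T*K(5, 0) = (2*sqrt(2))*2 = 4*sqrt(2)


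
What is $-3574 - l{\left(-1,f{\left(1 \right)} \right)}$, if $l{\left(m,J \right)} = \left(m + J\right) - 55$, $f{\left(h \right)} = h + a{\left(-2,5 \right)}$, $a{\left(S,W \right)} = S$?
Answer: $-3517$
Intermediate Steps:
$f{\left(h \right)} = -2 + h$ ($f{\left(h \right)} = h - 2 = -2 + h$)
$l{\left(m,J \right)} = -55 + J + m$ ($l{\left(m,J \right)} = \left(J + m\right) - 55 = -55 + J + m$)
$-3574 - l{\left(-1,f{\left(1 \right)} \right)} = -3574 - \left(-55 + \left(-2 + 1\right) - 1\right) = -3574 - \left(-55 - 1 - 1\right) = -3574 - -57 = -3574 + 57 = -3517$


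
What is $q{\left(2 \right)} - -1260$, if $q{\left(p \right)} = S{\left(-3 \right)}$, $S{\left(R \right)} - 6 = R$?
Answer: $1263$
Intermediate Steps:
$S{\left(R \right)} = 6 + R$
$q{\left(p \right)} = 3$ ($q{\left(p \right)} = 6 - 3 = 3$)
$q{\left(2 \right)} - -1260 = 3 - -1260 = 3 + 1260 = 1263$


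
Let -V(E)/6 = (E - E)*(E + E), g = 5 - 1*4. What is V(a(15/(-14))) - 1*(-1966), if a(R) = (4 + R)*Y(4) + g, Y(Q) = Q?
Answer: 1966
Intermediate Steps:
g = 1 (g = 5 - 4 = 1)
a(R) = 17 + 4*R (a(R) = (4 + R)*4 + 1 = (16 + 4*R) + 1 = 17 + 4*R)
V(E) = 0 (V(E) = -6*(E - E)*(E + E) = -0*2*E = -6*0 = 0)
V(a(15/(-14))) - 1*(-1966) = 0 - 1*(-1966) = 0 + 1966 = 1966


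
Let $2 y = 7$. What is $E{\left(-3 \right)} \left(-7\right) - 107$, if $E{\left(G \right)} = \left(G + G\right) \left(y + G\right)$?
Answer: $-86$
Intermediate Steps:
$y = \frac{7}{2}$ ($y = \frac{1}{2} \cdot 7 = \frac{7}{2} \approx 3.5$)
$E{\left(G \right)} = 2 G \left(\frac{7}{2} + G\right)$ ($E{\left(G \right)} = \left(G + G\right) \left(\frac{7}{2} + G\right) = 2 G \left(\frac{7}{2} + G\right)$)
$E{\left(-3 \right)} \left(-7\right) - 107 = - 3 \left(7 + 2 \left(-3\right)\right) \left(-7\right) - 107 = - 3 \left(7 - 6\right) \left(-7\right) - 107 = \left(-3\right) 1 \left(-7\right) - 107 = \left(-3\right) \left(-7\right) - 107 = 21 - 107 = -86$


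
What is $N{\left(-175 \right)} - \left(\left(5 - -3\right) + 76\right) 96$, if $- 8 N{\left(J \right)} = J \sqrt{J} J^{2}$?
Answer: $-8064 + \frac{26796875 i \sqrt{7}}{8} \approx -8064.0 + 8.8622 \cdot 10^{6} i$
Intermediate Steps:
$N{\left(J \right)} = - \frac{J^{\frac{7}{2}}}{8}$ ($N{\left(J \right)} = - \frac{J \sqrt{J} J^{2}}{8} = - \frac{J^{\frac{3}{2}} J^{2}}{8} = - \frac{J^{\frac{7}{2}}}{8}$)
$N{\left(-175 \right)} - \left(\left(5 - -3\right) + 76\right) 96 = - \frac{\left(-175\right)^{\frac{7}{2}}}{8} - \left(\left(5 - -3\right) + 76\right) 96 = - \frac{\left(-26796875\right) i \sqrt{7}}{8} - \left(\left(5 + 3\right) + 76\right) 96 = \frac{26796875 i \sqrt{7}}{8} - \left(8 + 76\right) 96 = \frac{26796875 i \sqrt{7}}{8} - 84 \cdot 96 = \frac{26796875 i \sqrt{7}}{8} - 8064 = -8064 + \frac{26796875 i \sqrt{7}}{8}$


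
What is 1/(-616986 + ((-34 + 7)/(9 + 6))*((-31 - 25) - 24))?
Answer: -1/616842 ≈ -1.6212e-6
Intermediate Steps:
1/(-616986 + ((-34 + 7)/(9 + 6))*((-31 - 25) - 24)) = 1/(-616986 + (-27/15)*(-56 - 24)) = 1/(-616986 - 27*1/15*(-80)) = 1/(-616986 - 9/5*(-80)) = 1/(-616986 + 144) = 1/(-616842) = -1/616842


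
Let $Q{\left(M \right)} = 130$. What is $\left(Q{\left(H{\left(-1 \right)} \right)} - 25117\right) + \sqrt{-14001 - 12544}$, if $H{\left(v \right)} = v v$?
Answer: $-24987 + i \sqrt{26545} \approx -24987.0 + 162.93 i$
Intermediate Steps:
$H{\left(v \right)} = v^{2}$
$\left(Q{\left(H{\left(-1 \right)} \right)} - 25117\right) + \sqrt{-14001 - 12544} = \left(130 - 25117\right) + \sqrt{-14001 - 12544} = -24987 + \sqrt{-26545} = -24987 + i \sqrt{26545}$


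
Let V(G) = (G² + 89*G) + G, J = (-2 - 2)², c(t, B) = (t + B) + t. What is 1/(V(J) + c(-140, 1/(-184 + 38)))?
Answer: 146/206735 ≈ 0.00070622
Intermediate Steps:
c(t, B) = B + 2*t (c(t, B) = (B + t) + t = B + 2*t)
J = 16 (J = (-4)² = 16)
V(G) = G² + 90*G
1/(V(J) + c(-140, 1/(-184 + 38))) = 1/(16*(90 + 16) + (1/(-184 + 38) + 2*(-140))) = 1/(16*106 + (1/(-146) - 280)) = 1/(1696 + (-1/146 - 280)) = 1/(1696 - 40881/146) = 1/(206735/146) = 146/206735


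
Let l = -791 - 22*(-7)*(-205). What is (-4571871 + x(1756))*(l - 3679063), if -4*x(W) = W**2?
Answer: 19829229133120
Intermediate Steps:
l = -32361 (l = -791 + 154*(-205) = -791 - 31570 = -32361)
x(W) = -W**2/4
(-4571871 + x(1756))*(l - 3679063) = (-4571871 - 1/4*1756**2)*(-32361 - 3679063) = (-4571871 - 1/4*3083536)*(-3711424) = (-4571871 - 770884)*(-3711424) = -5342755*(-3711424) = 19829229133120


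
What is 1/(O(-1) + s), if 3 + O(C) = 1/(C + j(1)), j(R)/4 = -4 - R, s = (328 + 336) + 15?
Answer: 21/14195 ≈ 0.0014794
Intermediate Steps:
s = 679 (s = 664 + 15 = 679)
j(R) = -16 - 4*R (j(R) = 4*(-4 - R) = -16 - 4*R)
O(C) = -3 + 1/(-20 + C) (O(C) = -3 + 1/(C + (-16 - 4*1)) = -3 + 1/(C + (-16 - 4)) = -3 + 1/(C - 20) = -3 + 1/(-20 + C))
1/(O(-1) + s) = 1/((61 - 3*(-1))/(-20 - 1) + 679) = 1/((61 + 3)/(-21) + 679) = 1/(-1/21*64 + 679) = 1/(-64/21 + 679) = 1/(14195/21) = 21/14195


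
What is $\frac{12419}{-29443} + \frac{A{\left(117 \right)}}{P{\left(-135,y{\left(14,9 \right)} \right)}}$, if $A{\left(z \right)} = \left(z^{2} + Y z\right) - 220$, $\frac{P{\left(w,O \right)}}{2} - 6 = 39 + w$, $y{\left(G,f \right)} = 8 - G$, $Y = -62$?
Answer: $- \frac{37044733}{1059948} \approx -34.95$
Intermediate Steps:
$P{\left(w,O \right)} = 90 + 2 w$ ($P{\left(w,O \right)} = 12 + 2 \left(39 + w\right) = 12 + \left(78 + 2 w\right) = 90 + 2 w$)
$A{\left(z \right)} = -220 + z^{2} - 62 z$ ($A{\left(z \right)} = \left(z^{2} - 62 z\right) - 220 = -220 + z^{2} - 62 z$)
$\frac{12419}{-29443} + \frac{A{\left(117 \right)}}{P{\left(-135,y{\left(14,9 \right)} \right)}} = \frac{12419}{-29443} + \frac{-220 + 117^{2} - 7254}{90 + 2 \left(-135\right)} = 12419 \left(- \frac{1}{29443}\right) + \frac{-220 + 13689 - 7254}{90 - 270} = - \frac{12419}{29443} + \frac{6215}{-180} = - \frac{12419}{29443} + 6215 \left(- \frac{1}{180}\right) = - \frac{12419}{29443} - \frac{1243}{36} = - \frac{37044733}{1059948}$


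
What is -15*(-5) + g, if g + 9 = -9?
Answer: 57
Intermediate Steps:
g = -18 (g = -9 - 9 = -18)
-15*(-5) + g = -15*(-5) - 18 = 75 - 18 = 57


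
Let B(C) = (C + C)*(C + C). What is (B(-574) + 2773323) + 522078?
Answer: 4613305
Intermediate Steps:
B(C) = 4*C**2 (B(C) = (2*C)*(2*C) = 4*C**2)
(B(-574) + 2773323) + 522078 = (4*(-574)**2 + 2773323) + 522078 = (4*329476 + 2773323) + 522078 = (1317904 + 2773323) + 522078 = 4091227 + 522078 = 4613305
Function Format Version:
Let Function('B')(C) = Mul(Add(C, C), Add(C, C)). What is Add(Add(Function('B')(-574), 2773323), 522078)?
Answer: 4613305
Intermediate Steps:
Function('B')(C) = Mul(4, Pow(C, 2)) (Function('B')(C) = Mul(Mul(2, C), Mul(2, C)) = Mul(4, Pow(C, 2)))
Add(Add(Function('B')(-574), 2773323), 522078) = Add(Add(Mul(4, Pow(-574, 2)), 2773323), 522078) = Add(Add(Mul(4, 329476), 2773323), 522078) = Add(Add(1317904, 2773323), 522078) = Add(4091227, 522078) = 4613305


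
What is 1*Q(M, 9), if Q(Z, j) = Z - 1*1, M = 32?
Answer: 31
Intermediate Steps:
Q(Z, j) = -1 + Z (Q(Z, j) = Z - 1 = -1 + Z)
1*Q(M, 9) = 1*(-1 + 32) = 1*31 = 31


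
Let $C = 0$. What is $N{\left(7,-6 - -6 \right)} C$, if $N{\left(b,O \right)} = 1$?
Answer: $0$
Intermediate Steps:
$N{\left(7,-6 - -6 \right)} C = 1 \cdot 0 = 0$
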